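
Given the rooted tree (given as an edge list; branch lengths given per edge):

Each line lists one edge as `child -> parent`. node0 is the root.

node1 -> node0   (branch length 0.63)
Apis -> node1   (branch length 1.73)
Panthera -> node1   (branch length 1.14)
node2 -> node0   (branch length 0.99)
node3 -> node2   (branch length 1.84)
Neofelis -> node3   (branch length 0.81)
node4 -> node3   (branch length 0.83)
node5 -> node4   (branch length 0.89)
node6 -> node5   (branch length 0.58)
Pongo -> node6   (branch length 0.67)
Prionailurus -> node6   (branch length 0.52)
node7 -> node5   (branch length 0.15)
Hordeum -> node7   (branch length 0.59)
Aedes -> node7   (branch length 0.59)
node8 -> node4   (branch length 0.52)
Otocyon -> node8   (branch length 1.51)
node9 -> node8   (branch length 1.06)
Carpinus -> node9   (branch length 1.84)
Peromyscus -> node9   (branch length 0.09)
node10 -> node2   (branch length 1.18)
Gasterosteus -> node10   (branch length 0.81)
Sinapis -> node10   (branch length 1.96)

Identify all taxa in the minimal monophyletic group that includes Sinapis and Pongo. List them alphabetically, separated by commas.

Tracing Sinapis: it sits inside (Gasterosteus,Sinapis).
Tracing Pongo: it sits inside (Pongo,Prionailurus).
The smallest clade enclosing both is ((Neofelis,(((Pongo,Prionailurus),(Hordeum,Aedes)),(Otocyon,(Carpinus,Peromyscus)))),(Gasterosteus,Sinapis)); the answer is its 10 terminal taxa in alphabetical order.

Aedes, Carpinus, Gasterosteus, Hordeum, Neofelis, Otocyon, Peromyscus, Pongo, Prionailurus, Sinapis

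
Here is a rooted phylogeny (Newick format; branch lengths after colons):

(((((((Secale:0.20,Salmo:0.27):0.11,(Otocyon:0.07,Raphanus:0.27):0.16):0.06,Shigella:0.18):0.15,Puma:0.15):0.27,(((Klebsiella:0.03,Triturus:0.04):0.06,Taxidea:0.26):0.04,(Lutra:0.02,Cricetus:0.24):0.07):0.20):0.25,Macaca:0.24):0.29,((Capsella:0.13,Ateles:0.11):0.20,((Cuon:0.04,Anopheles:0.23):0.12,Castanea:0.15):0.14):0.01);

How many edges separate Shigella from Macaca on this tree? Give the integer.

5

The MRCA of Shigella and Macaca is the node subtending ((((((Secale,Salmo),(Otocyon,Raphanus)),Shigella),Puma),(((Klebsiella,Triturus),Taxidea),(Lutra,Cricetus))),Macaca).
From Shigella up to that node: 4 branches. From Macaca up to the same node: 1 branch. Total: 4 + 1 = 5.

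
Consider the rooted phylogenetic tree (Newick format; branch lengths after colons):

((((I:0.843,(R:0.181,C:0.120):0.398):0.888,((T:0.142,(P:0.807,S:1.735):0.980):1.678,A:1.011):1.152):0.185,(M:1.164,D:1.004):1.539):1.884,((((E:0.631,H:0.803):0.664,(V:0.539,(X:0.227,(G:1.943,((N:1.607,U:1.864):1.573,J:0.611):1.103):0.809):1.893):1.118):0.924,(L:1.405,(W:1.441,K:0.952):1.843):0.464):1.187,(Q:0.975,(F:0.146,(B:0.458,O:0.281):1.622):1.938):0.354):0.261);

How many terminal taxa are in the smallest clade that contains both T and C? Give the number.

The MRCA of T and C is the node subtending ((I,(R,C)),((T,(P,S)),A)).
That clade contains 7 terminal taxa: A, C, I, P, R, S, T.

7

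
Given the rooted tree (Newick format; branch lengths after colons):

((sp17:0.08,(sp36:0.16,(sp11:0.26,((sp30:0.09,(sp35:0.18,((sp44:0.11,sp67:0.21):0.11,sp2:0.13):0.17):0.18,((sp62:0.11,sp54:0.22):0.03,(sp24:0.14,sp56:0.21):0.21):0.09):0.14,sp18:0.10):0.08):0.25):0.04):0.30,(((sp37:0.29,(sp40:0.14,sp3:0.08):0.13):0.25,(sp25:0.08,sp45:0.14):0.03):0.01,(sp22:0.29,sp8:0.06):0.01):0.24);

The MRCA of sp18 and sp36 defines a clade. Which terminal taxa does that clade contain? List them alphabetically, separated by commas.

sp11, sp18, sp2, sp24, sp30, sp35, sp36, sp44, sp54, sp56, sp62, sp67

Tracing sp18: it sits inside ((sp30,(sp35,((sp44,sp67),sp2)),((sp62,sp54),(sp24,sp56))),sp18).
Tracing sp36: it sits inside (sp36,(sp11,((sp30,(sp35,((sp44,sp67),sp2)),((sp62,sp54),(sp24,sp56))),sp18))).
The smallest clade enclosing both is (sp36,(sp11,((sp30,(sp35,((sp44,sp67),sp2)),((sp62,sp54),(sp24,sp56))),sp18))); the answer is its 12 terminal taxa in alphabetical order.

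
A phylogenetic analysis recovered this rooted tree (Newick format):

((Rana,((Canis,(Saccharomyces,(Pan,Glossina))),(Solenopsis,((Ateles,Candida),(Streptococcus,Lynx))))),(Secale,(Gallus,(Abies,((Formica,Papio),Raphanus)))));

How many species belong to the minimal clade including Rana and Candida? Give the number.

10

The MRCA of Rana and Candida is the node subtending (Rana,((Canis,(Saccharomyces,(Pan,Glossina))),(Solenopsis,((Ateles,Candida),(Streptococcus,Lynx))))).
That clade contains 10 terminal taxa: Ateles, Candida, Canis, Glossina, Lynx, Pan, Rana, Saccharomyces, Solenopsis, Streptococcus.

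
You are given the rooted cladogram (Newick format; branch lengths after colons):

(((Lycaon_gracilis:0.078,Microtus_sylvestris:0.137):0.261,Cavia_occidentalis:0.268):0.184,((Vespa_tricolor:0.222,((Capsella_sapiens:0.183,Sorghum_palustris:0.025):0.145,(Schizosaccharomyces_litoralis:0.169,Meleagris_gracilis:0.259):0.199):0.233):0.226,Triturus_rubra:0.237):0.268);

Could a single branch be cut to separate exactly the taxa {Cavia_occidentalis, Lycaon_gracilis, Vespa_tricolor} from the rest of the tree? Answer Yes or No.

The MRCA of the listed taxa is the root, so the smallest clade containing them is the whole tree.
That clade also contains Capsella_sapiens, Meleagris_gracilis, Microtus_sylvestris, Schizosaccharomyces_litoralis, Sorghum_palustris, Triturus_rubra, which are not in the proposed group, so the group is not monophyletic.

No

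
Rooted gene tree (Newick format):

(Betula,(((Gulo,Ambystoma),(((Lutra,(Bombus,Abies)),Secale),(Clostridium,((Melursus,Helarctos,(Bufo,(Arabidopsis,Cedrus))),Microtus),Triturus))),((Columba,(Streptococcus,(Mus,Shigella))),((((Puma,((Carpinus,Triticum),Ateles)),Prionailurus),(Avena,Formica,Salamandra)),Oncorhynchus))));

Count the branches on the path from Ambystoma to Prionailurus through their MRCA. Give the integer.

The MRCA of Ambystoma and Prionailurus is the node subtending (((Gulo,Ambystoma),(((Lutra,(Bombus,Abies)),Secale),(Clostridium,((Melursus,Helarctos,(Bufo,(Arabidopsis,Cedrus))),Microtus),Triturus))),((Columba,(Streptococcus,(Mus,Shigella))),((((Puma,((Carpinus,Triticum),Ateles)),Prionailurus),(Avena,Formica,Salamandra)),Oncorhynchus))).
From Ambystoma up to that node: 3 branches. From Prionailurus up to the same node: 5 branches. Total: 3 + 5 = 8.

8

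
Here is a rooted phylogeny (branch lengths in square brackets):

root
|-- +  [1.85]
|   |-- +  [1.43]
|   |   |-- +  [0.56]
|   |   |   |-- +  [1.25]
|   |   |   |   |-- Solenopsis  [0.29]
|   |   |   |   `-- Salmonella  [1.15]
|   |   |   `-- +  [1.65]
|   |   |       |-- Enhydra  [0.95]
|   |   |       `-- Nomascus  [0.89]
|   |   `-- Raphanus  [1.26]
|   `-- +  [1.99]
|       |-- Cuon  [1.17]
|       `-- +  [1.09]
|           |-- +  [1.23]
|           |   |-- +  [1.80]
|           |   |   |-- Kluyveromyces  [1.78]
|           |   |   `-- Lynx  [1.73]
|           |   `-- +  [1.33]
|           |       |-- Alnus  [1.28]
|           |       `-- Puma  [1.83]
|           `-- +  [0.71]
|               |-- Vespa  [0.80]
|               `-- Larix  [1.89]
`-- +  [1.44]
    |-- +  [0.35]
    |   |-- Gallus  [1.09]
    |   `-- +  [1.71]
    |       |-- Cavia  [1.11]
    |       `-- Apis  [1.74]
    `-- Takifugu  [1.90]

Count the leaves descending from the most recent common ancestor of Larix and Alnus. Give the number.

6

The MRCA of Larix and Alnus is the node subtending (((Kluyveromyces,Lynx),(Alnus,Puma)),(Vespa,Larix)).
That clade contains 6 terminal taxa: Alnus, Kluyveromyces, Larix, Lynx, Puma, Vespa.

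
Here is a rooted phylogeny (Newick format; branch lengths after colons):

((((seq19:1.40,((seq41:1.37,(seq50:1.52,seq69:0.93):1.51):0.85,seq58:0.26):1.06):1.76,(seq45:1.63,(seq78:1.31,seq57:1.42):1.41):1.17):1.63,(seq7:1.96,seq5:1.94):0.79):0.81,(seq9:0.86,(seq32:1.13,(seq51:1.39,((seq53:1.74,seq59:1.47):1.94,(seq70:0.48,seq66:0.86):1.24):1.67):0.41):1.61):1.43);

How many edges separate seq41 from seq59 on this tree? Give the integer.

The MRCA of seq41 and seq59 is the root of the tree.
From seq41 up to that node: 6 branches. From seq59 up to the same node: 6 branches. Total: 6 + 6 = 12.

12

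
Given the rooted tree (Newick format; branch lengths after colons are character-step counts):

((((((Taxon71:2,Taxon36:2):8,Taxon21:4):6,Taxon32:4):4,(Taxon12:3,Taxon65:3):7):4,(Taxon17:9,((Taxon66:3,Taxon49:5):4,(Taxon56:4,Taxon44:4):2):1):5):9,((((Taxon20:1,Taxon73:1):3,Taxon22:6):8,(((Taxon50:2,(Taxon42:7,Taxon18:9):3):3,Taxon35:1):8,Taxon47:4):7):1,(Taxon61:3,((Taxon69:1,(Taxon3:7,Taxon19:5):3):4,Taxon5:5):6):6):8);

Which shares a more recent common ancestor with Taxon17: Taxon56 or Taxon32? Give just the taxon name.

The MRCA of Taxon17 and Taxon56 subtends (Taxon17,((Taxon66,Taxon49),(Taxon56,Taxon44))) (5 taxa).
The MRCA of Taxon17 and Taxon32 subtends (((((Taxon71,Taxon36),Taxon21),Taxon32),(Taxon12,Taxon65)),(Taxon17,((Taxon66,Taxon49),(Taxon56,Taxon44)))) (11 taxa).
The first is nested inside the second, so Taxon17 shares a more recent common ancestor with Taxon56.

Taxon56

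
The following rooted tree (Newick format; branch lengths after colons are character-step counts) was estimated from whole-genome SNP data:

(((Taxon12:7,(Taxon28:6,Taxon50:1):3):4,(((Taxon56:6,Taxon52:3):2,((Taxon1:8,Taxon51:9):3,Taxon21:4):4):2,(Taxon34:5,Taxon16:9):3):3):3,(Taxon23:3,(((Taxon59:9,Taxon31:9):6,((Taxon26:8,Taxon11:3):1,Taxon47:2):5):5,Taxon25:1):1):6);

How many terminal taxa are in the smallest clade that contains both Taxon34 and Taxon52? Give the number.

7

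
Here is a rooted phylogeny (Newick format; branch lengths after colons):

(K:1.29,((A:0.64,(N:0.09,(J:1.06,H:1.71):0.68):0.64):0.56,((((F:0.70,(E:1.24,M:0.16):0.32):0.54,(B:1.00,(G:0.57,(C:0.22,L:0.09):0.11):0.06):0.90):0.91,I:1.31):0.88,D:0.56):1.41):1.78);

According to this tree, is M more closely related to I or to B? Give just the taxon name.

The MRCA of M and B subtends ((F,(E,M)),(B,(G,(C,L)))) (7 taxa).
The MRCA of M and I subtends (((F,(E,M)),(B,(G,(C,L)))),I) (8 taxa).
The first is nested inside the second, so M shares a more recent common ancestor with B.

B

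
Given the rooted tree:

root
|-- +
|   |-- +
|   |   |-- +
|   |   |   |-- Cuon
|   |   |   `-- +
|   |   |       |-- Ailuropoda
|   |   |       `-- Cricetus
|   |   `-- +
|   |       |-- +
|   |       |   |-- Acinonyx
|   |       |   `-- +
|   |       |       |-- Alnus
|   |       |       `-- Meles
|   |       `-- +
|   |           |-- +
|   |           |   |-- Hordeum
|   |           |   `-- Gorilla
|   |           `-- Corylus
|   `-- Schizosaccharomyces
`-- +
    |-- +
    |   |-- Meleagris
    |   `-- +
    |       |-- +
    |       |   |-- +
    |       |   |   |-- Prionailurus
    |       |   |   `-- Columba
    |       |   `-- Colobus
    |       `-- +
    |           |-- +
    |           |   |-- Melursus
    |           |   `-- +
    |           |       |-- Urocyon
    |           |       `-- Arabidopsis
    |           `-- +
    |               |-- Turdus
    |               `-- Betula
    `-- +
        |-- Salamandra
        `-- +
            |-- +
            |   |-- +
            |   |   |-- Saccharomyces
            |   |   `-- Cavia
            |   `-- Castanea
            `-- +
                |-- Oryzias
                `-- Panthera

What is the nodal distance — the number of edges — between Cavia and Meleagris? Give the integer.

7

The MRCA of Cavia and Meleagris is the node subtending ((Meleagris,(((Prionailurus,Columba),Colobus),((Melursus,(Urocyon,Arabidopsis)),(Turdus,Betula)))),(Salamandra,(((Saccharomyces,Cavia),Castanea),(Oryzias,Panthera)))).
From Cavia up to that node: 5 branches. From Meleagris up to the same node: 2 branches. Total: 5 + 2 = 7.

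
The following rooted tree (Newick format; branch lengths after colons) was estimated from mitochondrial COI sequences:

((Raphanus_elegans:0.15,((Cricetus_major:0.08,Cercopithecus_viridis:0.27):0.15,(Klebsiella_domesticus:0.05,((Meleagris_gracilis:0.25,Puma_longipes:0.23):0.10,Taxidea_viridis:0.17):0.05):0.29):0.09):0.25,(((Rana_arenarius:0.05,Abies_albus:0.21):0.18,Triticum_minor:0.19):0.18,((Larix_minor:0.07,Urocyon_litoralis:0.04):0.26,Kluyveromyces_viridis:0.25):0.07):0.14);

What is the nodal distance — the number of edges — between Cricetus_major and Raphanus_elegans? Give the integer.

4

The MRCA of Cricetus_major and Raphanus_elegans is the node subtending (Raphanus_elegans,((Cricetus_major,Cercopithecus_viridis),(Klebsiella_domesticus,((Meleagris_gracilis,Puma_longipes),Taxidea_viridis)))).
From Cricetus_major up to that node: 3 branches. From Raphanus_elegans up to the same node: 1 branch. Total: 3 + 1 = 4.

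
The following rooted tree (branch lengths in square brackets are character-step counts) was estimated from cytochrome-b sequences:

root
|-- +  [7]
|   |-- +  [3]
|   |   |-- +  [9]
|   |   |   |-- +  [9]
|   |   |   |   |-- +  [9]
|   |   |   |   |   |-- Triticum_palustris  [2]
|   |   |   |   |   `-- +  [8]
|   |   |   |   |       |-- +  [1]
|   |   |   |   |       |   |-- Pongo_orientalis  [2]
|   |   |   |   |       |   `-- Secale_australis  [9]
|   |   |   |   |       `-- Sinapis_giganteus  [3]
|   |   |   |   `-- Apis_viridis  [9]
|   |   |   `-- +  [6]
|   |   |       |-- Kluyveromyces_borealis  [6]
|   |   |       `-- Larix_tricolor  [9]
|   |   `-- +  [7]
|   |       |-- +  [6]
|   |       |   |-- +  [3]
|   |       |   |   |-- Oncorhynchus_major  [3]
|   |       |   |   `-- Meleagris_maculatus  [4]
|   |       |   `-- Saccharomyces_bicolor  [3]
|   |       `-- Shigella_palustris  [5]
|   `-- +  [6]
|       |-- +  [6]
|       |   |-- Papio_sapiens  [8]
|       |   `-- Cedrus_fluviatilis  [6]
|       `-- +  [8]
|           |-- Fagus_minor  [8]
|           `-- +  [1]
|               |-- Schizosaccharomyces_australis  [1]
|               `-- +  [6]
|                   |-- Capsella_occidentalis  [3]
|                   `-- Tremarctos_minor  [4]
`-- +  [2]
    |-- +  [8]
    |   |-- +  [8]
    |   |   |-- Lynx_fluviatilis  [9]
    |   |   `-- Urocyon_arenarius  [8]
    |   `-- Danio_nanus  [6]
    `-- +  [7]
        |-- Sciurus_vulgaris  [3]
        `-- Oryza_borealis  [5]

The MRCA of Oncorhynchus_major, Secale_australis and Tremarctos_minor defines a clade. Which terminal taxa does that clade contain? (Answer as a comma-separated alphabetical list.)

Tracing Oncorhynchus_major: it sits inside (Oncorhynchus_major,Meleagris_maculatus).
Tracing Secale_australis: it sits inside (Pongo_orientalis,Secale_australis).
Tracing Tremarctos_minor: it sits inside (Capsella_occidentalis,Tremarctos_minor).
The smallest clade enclosing all 3 is (((((Triticum_palustris,((Pongo_orientalis,Secale_australis),Sinapis_giganteus)),Apis_viridis),(Kluyveromyces_borealis,Larix_tricolor)),(((Oncorhynchus_major,Meleagris_maculatus),Saccharomyces_bicolor),Shigella_palustris)),((Papio_sapiens,Cedrus_fluviatilis),(Fagus_minor,(Schizosaccharomyces_australis,(Capsella_occidentalis,Tremarctos_minor))))); the answer is its 17 terminal taxa in alphabetical order.

Apis_viridis, Capsella_occidentalis, Cedrus_fluviatilis, Fagus_minor, Kluyveromyces_borealis, Larix_tricolor, Meleagris_maculatus, Oncorhynchus_major, Papio_sapiens, Pongo_orientalis, Saccharomyces_bicolor, Schizosaccharomyces_australis, Secale_australis, Shigella_palustris, Sinapis_giganteus, Tremarctos_minor, Triticum_palustris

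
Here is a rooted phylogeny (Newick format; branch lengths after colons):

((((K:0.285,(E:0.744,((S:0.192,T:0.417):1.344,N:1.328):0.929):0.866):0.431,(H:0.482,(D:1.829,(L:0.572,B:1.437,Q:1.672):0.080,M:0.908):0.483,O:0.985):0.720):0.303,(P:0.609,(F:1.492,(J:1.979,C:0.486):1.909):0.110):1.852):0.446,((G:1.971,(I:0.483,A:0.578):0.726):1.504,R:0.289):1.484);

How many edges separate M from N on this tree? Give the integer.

7

The MRCA of M and N is the node subtending ((K,(E,((S,T),N))),(H,(D,(L,B,Q),M),O)).
From M up to that node: 3 branches. From N up to the same node: 4 branches. Total: 3 + 4 = 7.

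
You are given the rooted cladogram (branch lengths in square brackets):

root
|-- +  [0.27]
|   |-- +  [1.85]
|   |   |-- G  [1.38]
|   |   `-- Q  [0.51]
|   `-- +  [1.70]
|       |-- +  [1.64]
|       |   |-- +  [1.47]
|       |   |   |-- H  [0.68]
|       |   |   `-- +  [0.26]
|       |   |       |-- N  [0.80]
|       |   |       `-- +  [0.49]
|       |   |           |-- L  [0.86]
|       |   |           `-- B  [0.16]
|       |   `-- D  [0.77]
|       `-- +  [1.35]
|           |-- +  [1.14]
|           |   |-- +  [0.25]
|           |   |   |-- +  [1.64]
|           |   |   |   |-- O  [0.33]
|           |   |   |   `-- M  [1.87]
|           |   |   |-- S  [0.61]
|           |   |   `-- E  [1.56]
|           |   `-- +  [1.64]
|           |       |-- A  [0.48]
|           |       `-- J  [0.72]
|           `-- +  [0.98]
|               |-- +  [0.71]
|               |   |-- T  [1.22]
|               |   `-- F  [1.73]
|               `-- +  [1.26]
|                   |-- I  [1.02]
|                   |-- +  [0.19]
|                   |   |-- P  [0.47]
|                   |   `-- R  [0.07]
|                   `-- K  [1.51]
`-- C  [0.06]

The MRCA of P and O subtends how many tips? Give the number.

12

The MRCA of P and O is the node subtending ((((O,M),S,E),(A,J)),((T,F),(I,(P,R),K))).
That clade contains 12 terminal taxa: A, E, F, I, J, K, M, O, P, R, S, T.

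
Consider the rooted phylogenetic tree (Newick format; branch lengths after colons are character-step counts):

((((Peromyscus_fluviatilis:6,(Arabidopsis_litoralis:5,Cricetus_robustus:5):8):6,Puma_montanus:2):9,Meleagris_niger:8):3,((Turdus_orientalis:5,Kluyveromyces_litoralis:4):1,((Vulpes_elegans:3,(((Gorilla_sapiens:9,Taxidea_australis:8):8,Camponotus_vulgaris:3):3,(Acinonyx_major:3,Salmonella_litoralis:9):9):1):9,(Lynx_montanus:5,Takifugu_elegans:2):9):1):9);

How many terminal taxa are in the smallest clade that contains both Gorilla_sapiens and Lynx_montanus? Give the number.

The MRCA of Gorilla_sapiens and Lynx_montanus is the node subtending ((Vulpes_elegans,(((Gorilla_sapiens,Taxidea_australis),Camponotus_vulgaris),(Acinonyx_major,Salmonella_litoralis))),(Lynx_montanus,Takifugu_elegans)).
That clade contains 8 terminal taxa: Acinonyx_major, Camponotus_vulgaris, Gorilla_sapiens, Lynx_montanus, Salmonella_litoralis, Takifugu_elegans, Taxidea_australis, Vulpes_elegans.

8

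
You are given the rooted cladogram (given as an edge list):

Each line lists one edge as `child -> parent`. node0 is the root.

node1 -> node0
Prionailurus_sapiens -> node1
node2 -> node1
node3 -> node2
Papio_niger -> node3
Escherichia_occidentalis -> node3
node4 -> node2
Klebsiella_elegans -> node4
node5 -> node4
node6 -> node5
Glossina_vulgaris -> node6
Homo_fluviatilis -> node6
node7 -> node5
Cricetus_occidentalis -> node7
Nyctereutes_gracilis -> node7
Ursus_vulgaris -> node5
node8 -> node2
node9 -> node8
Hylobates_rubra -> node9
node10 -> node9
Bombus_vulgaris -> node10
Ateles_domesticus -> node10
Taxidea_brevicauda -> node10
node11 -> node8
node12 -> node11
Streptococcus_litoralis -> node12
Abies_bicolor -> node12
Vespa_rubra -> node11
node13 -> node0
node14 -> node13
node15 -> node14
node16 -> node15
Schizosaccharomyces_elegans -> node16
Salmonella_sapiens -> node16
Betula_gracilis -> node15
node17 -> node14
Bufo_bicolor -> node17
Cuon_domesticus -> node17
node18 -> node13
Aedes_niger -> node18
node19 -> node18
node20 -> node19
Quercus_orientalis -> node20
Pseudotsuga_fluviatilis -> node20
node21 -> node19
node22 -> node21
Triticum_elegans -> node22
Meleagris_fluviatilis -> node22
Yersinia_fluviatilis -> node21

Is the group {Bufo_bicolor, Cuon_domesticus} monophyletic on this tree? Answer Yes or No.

The most recent common ancestor of these taxa subtends (Bufo_bicolor,Cuon_domesticus).
That clade has exactly 2 tips — every listed taxon and nothing else — so the group is monophyletic.

Yes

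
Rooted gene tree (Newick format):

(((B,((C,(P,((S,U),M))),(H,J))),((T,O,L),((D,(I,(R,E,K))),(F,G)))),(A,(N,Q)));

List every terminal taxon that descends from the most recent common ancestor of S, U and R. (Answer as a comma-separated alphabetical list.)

Tracing S: it sits inside (S,U).
Tracing U: it sits inside (S,U).
Tracing R: it sits inside (R,E,K).
The smallest clade enclosing all 3 is ((B,((C,(P,((S,U),M))),(H,J))),((T,O,L),((D,(I,(R,E,K))),(F,G)))); the answer is its 18 terminal taxa in alphabetical order.

B, C, D, E, F, G, H, I, J, K, L, M, O, P, R, S, T, U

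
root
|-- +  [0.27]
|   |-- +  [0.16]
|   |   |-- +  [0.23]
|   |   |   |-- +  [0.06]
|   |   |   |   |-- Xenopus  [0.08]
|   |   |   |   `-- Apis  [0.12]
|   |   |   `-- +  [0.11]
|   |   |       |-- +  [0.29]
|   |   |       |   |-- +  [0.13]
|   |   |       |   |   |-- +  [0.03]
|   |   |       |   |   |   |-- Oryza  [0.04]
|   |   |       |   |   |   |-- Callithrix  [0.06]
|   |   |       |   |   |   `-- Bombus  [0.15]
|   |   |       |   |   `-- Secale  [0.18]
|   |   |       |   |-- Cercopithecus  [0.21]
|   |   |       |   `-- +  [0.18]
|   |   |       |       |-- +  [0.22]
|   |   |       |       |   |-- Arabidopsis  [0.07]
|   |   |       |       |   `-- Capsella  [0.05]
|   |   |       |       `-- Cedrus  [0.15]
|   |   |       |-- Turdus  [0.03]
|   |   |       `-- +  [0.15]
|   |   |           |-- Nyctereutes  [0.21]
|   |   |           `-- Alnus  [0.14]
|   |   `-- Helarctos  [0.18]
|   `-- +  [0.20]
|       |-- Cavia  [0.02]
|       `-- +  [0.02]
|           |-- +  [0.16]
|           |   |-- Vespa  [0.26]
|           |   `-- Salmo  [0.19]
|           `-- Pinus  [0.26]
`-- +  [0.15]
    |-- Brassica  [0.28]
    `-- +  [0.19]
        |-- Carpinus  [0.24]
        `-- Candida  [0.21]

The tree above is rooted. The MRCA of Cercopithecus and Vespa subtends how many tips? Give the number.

The MRCA of Cercopithecus and Vespa is the node subtending ((((Xenopus,Apis),((((Oryza,Callithrix,Bombus),Secale),Cercopithecus,((Arabidopsis,Capsella),Cedrus)),Turdus,(Nyctereutes,Alnus))),Helarctos),(Cavia,((Vespa,Salmo),Pinus))).
That clade contains 18 terminal taxa: Alnus, Apis, Arabidopsis, Bombus, Callithrix, Capsella, Cavia, Cedrus, Cercopithecus, Helarctos, Nyctereutes, Oryza, Pinus, Salmo, Secale, Turdus, Vespa, Xenopus.

18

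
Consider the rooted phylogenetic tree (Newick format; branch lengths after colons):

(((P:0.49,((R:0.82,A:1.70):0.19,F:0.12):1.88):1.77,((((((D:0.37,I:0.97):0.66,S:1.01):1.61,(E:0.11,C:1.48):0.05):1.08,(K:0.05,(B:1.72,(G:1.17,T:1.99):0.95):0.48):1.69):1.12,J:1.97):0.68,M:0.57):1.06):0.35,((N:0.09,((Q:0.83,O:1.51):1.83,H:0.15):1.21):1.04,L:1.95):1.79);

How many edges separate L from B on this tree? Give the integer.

9

The MRCA of L and B is the root of the tree.
From L up to that node: 2 branches. From B up to the same node: 7 branches. Total: 2 + 7 = 9.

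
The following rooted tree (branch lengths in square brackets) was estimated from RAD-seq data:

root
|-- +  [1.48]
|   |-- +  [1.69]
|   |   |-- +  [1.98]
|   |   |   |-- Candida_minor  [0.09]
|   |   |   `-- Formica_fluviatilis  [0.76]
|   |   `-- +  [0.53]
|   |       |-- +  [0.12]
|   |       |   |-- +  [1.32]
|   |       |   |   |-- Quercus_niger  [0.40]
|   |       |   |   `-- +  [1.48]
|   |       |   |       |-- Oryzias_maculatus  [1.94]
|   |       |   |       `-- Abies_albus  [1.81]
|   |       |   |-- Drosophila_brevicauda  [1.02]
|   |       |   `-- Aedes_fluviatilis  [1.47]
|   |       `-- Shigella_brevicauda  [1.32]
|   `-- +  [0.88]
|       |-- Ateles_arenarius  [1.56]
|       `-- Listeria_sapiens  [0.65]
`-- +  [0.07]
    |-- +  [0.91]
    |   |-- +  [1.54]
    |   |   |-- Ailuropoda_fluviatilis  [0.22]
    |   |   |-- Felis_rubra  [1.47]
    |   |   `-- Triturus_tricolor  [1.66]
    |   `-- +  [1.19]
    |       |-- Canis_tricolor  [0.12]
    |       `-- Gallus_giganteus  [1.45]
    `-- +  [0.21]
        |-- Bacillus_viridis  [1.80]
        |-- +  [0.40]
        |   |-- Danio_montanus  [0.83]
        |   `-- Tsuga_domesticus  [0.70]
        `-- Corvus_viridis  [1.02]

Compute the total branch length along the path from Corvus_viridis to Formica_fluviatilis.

The path runs Corvus_viridis → … → MRCA → … → Formica_fluviatilis; the MRCA is the root of the tree.
Branch lengths along that path: 1.02 + 0.21 + 0.07 + 1.48 + 1.69 + 1.98 + 0.76 = 7.21.

7.21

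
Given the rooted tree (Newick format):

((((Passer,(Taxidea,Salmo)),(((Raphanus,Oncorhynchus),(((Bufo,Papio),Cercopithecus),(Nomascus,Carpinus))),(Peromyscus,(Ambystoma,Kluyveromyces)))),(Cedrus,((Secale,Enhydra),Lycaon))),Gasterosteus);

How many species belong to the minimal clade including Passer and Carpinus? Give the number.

The MRCA of Passer and Carpinus is the node subtending ((Passer,(Taxidea,Salmo)),(((Raphanus,Oncorhynchus),(((Bufo,Papio),Cercopithecus),(Nomascus,Carpinus))),(Peromyscus,(Ambystoma,Kluyveromyces)))).
That clade contains 13 terminal taxa: Ambystoma, Bufo, Carpinus, Cercopithecus, Kluyveromyces, Nomascus, Oncorhynchus, Papio, Passer, Peromyscus, Raphanus, Salmo, Taxidea.

13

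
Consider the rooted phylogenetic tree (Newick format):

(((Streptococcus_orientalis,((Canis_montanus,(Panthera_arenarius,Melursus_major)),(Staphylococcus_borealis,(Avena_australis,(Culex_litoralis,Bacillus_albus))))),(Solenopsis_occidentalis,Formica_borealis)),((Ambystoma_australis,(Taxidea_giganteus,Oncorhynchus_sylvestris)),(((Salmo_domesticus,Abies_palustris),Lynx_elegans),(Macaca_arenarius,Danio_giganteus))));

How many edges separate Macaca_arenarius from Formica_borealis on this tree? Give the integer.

7

The MRCA of Macaca_arenarius and Formica_borealis is the root of the tree.
From Macaca_arenarius up to that node: 4 branches. From Formica_borealis up to the same node: 3 branches. Total: 4 + 3 = 7.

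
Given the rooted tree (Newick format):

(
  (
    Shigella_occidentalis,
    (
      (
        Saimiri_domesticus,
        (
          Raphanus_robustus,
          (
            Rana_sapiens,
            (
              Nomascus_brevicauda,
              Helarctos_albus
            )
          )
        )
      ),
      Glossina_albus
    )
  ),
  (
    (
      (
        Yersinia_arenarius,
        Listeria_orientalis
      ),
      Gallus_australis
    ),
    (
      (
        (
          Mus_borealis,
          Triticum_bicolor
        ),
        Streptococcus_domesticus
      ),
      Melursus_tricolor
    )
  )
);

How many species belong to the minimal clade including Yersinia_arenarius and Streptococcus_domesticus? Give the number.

The MRCA of Yersinia_arenarius and Streptococcus_domesticus is the node subtending (((Yersinia_arenarius,Listeria_orientalis),Gallus_australis),(((Mus_borealis,Triticum_bicolor),Streptococcus_domesticus),Melursus_tricolor)).
That clade contains 7 terminal taxa: Gallus_australis, Listeria_orientalis, Melursus_tricolor, Mus_borealis, Streptococcus_domesticus, Triticum_bicolor, Yersinia_arenarius.

7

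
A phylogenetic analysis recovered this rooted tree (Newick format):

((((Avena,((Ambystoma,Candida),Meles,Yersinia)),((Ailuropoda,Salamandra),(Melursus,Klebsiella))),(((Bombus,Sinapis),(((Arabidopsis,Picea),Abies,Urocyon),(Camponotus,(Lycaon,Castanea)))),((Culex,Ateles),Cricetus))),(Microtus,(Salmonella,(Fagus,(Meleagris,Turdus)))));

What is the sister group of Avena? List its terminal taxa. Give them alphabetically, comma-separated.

Avena attaches to the tree at the node subtending (Avena,((Ambystoma,Candida),Meles,Yersinia)).
The other lineage descending from that same node — the sister group — is ((Ambystoma,Candida),Meles,Yersinia); its 4 tips in alphabetical order are the answer.

Ambystoma, Candida, Meles, Yersinia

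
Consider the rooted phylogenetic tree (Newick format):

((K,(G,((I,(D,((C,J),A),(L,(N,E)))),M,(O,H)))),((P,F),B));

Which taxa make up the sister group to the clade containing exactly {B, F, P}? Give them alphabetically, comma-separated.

The clade containing exactly {B, F, P} attaches directly to the root of the tree.
The other lineage descending from that same node — the sister group — is (K,(G,((I,(D,((C,J),A),(L,(N,E)))),M,(O,H)))); its 13 tips in alphabetical order are the answer.

A, C, D, E, G, H, I, J, K, L, M, N, O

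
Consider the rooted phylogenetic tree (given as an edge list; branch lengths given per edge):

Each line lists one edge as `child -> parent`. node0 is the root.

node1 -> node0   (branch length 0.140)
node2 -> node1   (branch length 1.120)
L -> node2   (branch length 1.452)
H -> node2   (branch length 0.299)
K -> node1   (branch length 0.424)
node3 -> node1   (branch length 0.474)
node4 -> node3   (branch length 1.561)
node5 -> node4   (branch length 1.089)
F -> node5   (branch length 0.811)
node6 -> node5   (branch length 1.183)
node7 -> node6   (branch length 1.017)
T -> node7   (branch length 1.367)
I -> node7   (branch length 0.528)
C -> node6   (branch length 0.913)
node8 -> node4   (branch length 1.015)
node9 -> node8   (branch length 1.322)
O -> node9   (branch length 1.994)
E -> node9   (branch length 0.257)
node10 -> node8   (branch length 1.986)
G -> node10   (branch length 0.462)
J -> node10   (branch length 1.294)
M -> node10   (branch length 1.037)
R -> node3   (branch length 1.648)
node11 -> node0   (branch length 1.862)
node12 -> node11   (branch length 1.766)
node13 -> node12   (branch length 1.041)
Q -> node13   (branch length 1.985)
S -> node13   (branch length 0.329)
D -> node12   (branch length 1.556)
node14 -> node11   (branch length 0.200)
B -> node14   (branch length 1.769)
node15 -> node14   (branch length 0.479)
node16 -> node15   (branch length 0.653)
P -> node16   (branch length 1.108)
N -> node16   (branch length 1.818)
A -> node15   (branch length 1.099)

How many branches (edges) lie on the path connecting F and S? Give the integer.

The MRCA of F and S is the root of the tree.
From F up to that node: 5 branches. From S up to the same node: 4 branches. Total: 5 + 4 = 9.

9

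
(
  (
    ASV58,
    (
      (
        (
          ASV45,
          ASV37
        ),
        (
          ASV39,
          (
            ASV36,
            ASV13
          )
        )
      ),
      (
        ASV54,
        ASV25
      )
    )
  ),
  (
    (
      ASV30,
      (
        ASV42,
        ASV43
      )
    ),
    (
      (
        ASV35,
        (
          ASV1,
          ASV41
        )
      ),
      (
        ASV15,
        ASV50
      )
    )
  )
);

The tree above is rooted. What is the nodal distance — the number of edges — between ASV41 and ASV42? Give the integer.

The MRCA of ASV41 and ASV42 is the node subtending ((ASV30,(ASV42,ASV43)),((ASV35,(ASV1,ASV41)),(ASV15,ASV50))).
From ASV41 up to that node: 4 branches. From ASV42 up to the same node: 3 branches. Total: 4 + 3 = 7.

7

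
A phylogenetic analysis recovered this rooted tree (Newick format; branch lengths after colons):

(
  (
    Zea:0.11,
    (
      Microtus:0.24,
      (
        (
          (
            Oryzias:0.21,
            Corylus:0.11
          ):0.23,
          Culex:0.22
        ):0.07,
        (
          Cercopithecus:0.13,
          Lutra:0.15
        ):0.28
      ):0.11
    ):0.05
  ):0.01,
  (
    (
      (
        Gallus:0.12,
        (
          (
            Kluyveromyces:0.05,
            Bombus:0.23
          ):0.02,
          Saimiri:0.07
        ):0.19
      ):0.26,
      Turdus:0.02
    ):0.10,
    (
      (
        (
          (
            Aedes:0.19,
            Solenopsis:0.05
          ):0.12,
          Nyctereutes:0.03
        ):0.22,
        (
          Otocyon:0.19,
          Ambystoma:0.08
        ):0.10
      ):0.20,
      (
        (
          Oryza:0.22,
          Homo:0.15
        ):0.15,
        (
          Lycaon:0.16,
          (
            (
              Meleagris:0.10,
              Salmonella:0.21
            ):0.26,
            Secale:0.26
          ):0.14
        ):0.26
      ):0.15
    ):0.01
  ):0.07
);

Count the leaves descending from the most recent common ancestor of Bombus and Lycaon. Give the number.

16

The MRCA of Bombus and Lycaon is the node subtending (((Gallus,((Kluyveromyces,Bombus),Saimiri)),Turdus),((((Aedes,Solenopsis),Nyctereutes),(Otocyon,Ambystoma)),((Oryza,Homo),(Lycaon,((Meleagris,Salmonella),Secale))))).
That clade contains 16 terminal taxa: Aedes, Ambystoma, Bombus, Gallus, Homo, Kluyveromyces, Lycaon, Meleagris, Nyctereutes, Oryza, Otocyon, Saimiri, Salmonella, Secale, Solenopsis, Turdus.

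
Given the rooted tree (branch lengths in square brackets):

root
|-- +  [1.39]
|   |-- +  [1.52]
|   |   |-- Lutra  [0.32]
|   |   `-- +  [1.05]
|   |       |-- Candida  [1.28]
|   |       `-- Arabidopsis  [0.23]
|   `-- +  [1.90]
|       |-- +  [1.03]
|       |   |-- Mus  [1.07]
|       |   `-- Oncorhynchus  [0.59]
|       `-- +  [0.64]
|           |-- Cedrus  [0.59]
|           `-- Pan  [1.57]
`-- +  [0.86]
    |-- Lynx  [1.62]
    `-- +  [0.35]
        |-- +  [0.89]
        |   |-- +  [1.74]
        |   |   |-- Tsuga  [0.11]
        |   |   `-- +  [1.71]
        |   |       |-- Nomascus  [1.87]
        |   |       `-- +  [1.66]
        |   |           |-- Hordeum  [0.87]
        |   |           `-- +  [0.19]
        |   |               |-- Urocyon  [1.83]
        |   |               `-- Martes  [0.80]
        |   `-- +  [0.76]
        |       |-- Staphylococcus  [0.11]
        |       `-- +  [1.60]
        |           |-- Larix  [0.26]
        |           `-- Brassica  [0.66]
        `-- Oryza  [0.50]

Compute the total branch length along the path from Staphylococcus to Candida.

8.21

The path runs Staphylococcus → … → MRCA → … → Candida; the MRCA is the root of the tree.
Branch lengths along that path: 0.11 + 0.76 + 0.89 + 0.35 + 0.86 + 1.39 + 1.52 + 1.05 + 1.28 = 8.21.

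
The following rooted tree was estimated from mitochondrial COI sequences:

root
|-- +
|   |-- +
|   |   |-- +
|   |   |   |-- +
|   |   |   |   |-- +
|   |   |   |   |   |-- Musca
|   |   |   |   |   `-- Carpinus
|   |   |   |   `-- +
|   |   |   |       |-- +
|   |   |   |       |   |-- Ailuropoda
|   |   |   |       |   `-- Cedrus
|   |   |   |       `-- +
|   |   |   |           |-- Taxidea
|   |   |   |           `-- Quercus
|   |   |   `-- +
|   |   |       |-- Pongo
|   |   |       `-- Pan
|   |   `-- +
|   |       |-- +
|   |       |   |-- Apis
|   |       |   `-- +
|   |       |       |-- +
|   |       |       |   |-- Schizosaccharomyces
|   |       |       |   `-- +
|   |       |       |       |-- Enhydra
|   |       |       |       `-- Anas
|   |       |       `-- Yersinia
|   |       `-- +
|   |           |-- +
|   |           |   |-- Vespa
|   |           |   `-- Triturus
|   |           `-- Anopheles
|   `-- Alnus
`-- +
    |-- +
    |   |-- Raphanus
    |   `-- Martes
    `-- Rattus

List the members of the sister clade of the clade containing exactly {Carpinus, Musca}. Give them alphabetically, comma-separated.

Ailuropoda, Cedrus, Quercus, Taxidea

The clade containing exactly {Carpinus, Musca} attaches to the tree at the node subtending ((Musca,Carpinus),((Ailuropoda,Cedrus),(Taxidea,Quercus))).
The other lineage descending from that same node — the sister group — is ((Ailuropoda,Cedrus),(Taxidea,Quercus)); its 4 tips in alphabetical order are the answer.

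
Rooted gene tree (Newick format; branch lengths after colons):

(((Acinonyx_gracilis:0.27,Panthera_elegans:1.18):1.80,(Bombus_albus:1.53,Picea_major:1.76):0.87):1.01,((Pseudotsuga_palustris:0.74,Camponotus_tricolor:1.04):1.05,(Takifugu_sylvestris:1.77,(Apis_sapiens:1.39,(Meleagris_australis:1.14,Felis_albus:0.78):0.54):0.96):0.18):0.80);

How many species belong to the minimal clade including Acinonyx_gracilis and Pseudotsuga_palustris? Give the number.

The MRCA of Acinonyx_gracilis and Pseudotsuga_palustris is the root, so the clade is the entire tree.
That clade contains 10 terminal taxa: Acinonyx_gracilis, Apis_sapiens, Bombus_albus, Camponotus_tricolor, Felis_albus, Meleagris_australis, Panthera_elegans, Picea_major, Pseudotsuga_palustris, Takifugu_sylvestris.

10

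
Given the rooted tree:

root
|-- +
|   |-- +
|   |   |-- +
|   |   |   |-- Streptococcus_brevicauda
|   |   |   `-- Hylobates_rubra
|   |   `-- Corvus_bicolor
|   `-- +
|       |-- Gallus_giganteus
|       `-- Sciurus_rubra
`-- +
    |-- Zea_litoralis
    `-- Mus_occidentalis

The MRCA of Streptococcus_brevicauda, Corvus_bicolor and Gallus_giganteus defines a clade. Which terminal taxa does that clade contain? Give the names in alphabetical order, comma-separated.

Tracing Streptococcus_brevicauda: it sits inside (Streptococcus_brevicauda,Hylobates_rubra).
Tracing Corvus_bicolor: it sits inside ((Streptococcus_brevicauda,Hylobates_rubra),Corvus_bicolor).
Tracing Gallus_giganteus: it sits inside (Gallus_giganteus,Sciurus_rubra).
The smallest clade enclosing all 3 is (((Streptococcus_brevicauda,Hylobates_rubra),Corvus_bicolor),(Gallus_giganteus,Sciurus_rubra)); the answer is its 5 terminal taxa in alphabetical order.

Corvus_bicolor, Gallus_giganteus, Hylobates_rubra, Sciurus_rubra, Streptococcus_brevicauda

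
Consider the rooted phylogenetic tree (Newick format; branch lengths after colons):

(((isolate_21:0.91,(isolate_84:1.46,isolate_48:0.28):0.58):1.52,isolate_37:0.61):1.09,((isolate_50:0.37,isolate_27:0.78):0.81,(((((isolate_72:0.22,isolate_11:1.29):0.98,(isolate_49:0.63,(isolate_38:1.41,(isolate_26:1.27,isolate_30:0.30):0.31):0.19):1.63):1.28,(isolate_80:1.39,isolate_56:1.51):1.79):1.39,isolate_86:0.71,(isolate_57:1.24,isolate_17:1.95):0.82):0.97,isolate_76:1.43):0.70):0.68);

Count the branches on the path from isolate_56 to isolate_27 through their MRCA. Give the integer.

7

The MRCA of isolate_56 and isolate_27 is the node subtending ((isolate_50,isolate_27),(((((isolate_72,isolate_11),(isolate_49,(isolate_38,(isolate_26,isolate_30)))),(isolate_80,isolate_56)),isolate_86,(isolate_57,isolate_17)),isolate_76)).
From isolate_56 up to that node: 5 branches. From isolate_27 up to the same node: 2 branches. Total: 5 + 2 = 7.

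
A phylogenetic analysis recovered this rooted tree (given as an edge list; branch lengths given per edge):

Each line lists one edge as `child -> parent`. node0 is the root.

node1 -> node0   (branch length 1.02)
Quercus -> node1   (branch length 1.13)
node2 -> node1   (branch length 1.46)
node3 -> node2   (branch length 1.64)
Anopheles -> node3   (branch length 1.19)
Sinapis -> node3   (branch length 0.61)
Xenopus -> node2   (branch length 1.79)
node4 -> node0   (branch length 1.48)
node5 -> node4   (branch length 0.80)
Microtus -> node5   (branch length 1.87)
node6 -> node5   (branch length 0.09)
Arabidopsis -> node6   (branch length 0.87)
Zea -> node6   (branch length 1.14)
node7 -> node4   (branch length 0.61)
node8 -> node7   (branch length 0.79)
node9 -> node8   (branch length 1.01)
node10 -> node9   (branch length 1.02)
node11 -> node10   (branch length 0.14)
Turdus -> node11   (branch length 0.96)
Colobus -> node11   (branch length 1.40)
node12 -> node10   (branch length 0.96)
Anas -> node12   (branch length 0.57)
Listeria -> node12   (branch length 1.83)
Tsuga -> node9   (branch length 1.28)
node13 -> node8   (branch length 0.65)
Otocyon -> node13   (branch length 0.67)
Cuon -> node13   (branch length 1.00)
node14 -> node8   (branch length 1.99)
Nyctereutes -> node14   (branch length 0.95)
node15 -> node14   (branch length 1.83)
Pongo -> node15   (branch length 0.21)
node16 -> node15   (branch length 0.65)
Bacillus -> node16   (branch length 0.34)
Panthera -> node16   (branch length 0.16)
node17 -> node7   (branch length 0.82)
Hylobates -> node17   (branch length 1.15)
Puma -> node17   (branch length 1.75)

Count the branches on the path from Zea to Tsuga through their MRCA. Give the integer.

The MRCA of Zea and Tsuga is the node subtending ((Microtus,(Arabidopsis,Zea)),(((((Turdus,Colobus),(Anas,Listeria)),Tsuga),(Otocyon,Cuon),(Nyctereutes,(Pongo,(Bacillus,Panthera)))),(Hylobates,Puma))).
From Zea up to that node: 3 branches. From Tsuga up to the same node: 4 branches. Total: 3 + 4 = 7.

7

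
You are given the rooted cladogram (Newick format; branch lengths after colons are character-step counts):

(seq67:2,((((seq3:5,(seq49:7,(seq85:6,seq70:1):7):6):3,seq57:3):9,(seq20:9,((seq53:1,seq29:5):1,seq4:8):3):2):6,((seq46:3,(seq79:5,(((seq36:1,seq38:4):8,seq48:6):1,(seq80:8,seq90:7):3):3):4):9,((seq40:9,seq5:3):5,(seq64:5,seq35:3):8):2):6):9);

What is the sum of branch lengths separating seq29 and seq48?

46

The path runs seq29 → … → MRCA → … → seq48; the MRCA is the node subtending ((((seq3,(seq49,(seq85,seq70))),seq57),(seq20,((seq53,seq29),seq4))),((seq46,(seq79,(((seq36,seq38),seq48),(seq80,seq90)))),((seq40,seq5),(seq64,seq35)))).
Branch lengths along that path: 5 + 1 + 3 + 2 + 6 + 6 + 9 + 4 + 3 + 1 + 6 = 46.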